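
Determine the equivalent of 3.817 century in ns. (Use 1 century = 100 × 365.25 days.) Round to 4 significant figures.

1.205 × 10^19 nanoseconds

1 century = 3.15576 × 10^18 ns.
So 3.817 × 3.15576 × 10^18 ≈ 1.205 × 10^19 ns.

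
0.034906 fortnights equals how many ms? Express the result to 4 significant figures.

1 fortnight = 1.20960 × 10^9 milliseconds.
Thus 0.034906 × 1.20960 × 10^9 ≈ 4.222 × 10^7 ms.

4.222 × 10^7 ms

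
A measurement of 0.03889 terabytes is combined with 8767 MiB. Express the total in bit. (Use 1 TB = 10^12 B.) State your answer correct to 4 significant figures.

0.03889 TB = 3.11120e+11 bit and 8767 MiB = 7.35429e+10 bit.
3.11120e+11 + 7.35429e+10 ≈ 3.847e+11 bit.

3.847e+11 bits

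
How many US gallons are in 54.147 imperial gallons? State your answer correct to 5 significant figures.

65.028 US gal

1 imp gal = 1.20095 US gal.
Thus 54.147 × 1.20095 ≈ 65.028 US gal.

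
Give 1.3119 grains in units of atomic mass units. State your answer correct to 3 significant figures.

5.12 × 10^22 atomic mass units

1 grain = 3.90228 × 10^22 u.
Thus 1.3119 × 3.90228 × 10^22 ≈ 5.12 × 10^22 u.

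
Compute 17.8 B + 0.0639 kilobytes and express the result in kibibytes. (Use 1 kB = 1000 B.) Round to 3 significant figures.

0.0798 kibibytes

17.8 B = 0.0173828 KiB and 0.0639 kB = 0.0624023 KiB.
0.0173828 + 0.0624023 ≈ 0.0798 KiB.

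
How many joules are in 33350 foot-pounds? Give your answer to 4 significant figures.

45220 J

1 foot-pound = 1.35582 J.
So 33350 × 1.35582 ≈ 45220 J.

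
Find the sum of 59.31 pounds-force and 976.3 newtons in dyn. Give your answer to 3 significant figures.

1.24e+8 dyn

59.31 lbf = 2.63824e+7 dyn and 976.3 N = 9.76300e+7 dyn.
2.63824e+7 + 9.76300e+7 ≈ 1.24e+8 dyn.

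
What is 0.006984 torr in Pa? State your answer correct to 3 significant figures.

0.931 pascals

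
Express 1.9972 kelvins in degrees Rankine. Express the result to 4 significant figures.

°R = K × 9/5.
Applying the formula gives 3.595 °R.

3.595 degrees Rankine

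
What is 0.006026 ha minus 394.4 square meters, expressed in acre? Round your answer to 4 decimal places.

0.006026 ha = 0.0148906 acre and 394.4 m² = 0.0974584 acre.
0.0148906 − 0.0974584 ≈ -0.0826 acre.

-0.0826 acre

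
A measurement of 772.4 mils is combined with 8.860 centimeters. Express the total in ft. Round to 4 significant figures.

0.3550 ft

772.4 mil = 0.0643667 ft and 8.860 cm = 0.290682 ft.
0.0643667 + 0.290682 ≈ 0.3550 ft.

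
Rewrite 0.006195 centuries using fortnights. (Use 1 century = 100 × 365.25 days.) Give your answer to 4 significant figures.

1 century = 2608.93 fortnight.
Thus 0.006195 × 2608.93 ≈ 16.16 fortnight.

16.16 fortnights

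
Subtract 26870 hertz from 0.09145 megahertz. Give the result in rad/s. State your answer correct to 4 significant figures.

405800 rad/s

0.09145 MHz = 574597 rad/s and 26870 Hz = 168829 rad/s.
574597 − 168829 ≈ 405800 rad/s.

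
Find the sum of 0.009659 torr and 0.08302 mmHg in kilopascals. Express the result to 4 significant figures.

0.009659 torr = 0.00128776 kPa and 0.08302 mmHg = 0.0110684 kPa.
0.00128776 + 0.0110684 ≈ 0.01236 kPa.

0.01236 kPa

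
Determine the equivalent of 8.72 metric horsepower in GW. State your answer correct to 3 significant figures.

6.41 × 10^-6 GW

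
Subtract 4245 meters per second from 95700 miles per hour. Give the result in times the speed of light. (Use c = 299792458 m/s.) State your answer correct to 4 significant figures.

95700 mph = 0.000142704 c and 4245 m/s = 1.41598e-5 c.
0.000142704 − 1.41598e-5 ≈ 0.0001285 c.

0.0001285 c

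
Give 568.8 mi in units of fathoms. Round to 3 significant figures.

501000 fathom

1 mi = 880.000 fathom.
Thus 568.8 × 880.000 ≈ 501000 fathom.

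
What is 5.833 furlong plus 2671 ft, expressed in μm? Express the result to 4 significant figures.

5.833 furlong = 1.17341e+9 μm and 2671 ft = 8.14121e+8 μm.
1.17341e+9 + 8.14121e+8 ≈ 1.988e+9 μm.

1.988e+9 μm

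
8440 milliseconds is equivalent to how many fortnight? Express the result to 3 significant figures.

1 millisecond = 8.26720e-10 fortnights.
8440 × 8.26720e-10 ≈ 6.98e-6 fortnight.

6.98e-6 fortnight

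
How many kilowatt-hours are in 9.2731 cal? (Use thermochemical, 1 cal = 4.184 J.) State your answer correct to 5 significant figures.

1 calorie = 1.16222e-6 kilowatt-hours.
9.2731 × 1.16222e-6 ≈ 1.0777e-5 kWh.

1.0777e-5 kilowatt-hours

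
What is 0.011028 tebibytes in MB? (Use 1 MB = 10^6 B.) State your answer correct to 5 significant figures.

1 tebibyte = 1.09951 × 10^6 MB.
So 0.011028 × 1.09951 × 10^6 ≈ 12125 MB.

12125 MB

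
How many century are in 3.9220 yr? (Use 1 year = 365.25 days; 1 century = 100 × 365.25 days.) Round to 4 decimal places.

0.0392 century

1 year = 0.0100000 century.
Thus 3.9220 × 0.0100000 ≈ 0.0392 century.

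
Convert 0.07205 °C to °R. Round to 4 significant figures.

491.8 degrees Rankine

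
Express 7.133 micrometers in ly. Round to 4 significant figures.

1 μm = 1.05700 × 10^-22 ly.
7.133 × 1.05700 × 10^-22 ≈ 7.540 × 10^-22 ly.

7.540 × 10^-22 ly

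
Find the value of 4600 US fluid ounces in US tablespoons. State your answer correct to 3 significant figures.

9200 US tbsp

1 US fl oz = 2.00000 US tablespoons.
Thus 4600 × 2.00000 ≈ 9200 US tbsp.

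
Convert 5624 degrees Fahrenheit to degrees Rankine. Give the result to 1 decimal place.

6083.7 °R

°R = °F + 459.67.
Applying the formula gives 6083.7 °R.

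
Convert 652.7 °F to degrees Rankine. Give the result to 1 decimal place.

1112.4 °R

°R = °F + 459.67.
Applying the formula gives 1112.4 °R.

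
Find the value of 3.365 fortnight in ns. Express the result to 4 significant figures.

4.070 × 10^15 nanoseconds

1 fortnight = 1.20960 × 10^15 nanoseconds.
Thus 3.365 × 1.20960 × 10^15 ≈ 4.070 × 10^15 ns.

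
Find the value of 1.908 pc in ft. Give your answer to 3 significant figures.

1.93 × 10^17 ft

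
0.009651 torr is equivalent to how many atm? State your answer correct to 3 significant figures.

1.27 × 10^-5 atmospheres

1 torr = 0.00131579 atmospheres.
So 0.009651 × 0.00131579 ≈ 1.27 × 10^-5 atm.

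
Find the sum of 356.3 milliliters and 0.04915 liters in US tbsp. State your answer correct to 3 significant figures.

27.4 US tbsp

356.3 mL = 24.0959 US tbsp and 0.04915 L = 3.32392 US tbsp.
24.0959 + 3.32392 ≈ 27.4 US tbsp.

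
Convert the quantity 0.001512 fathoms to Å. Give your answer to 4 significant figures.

1 fathom = 1.82880e+10 angstroms.
Then 0.001512 × 1.82880e+10 ≈ 2.765e+7 Å.

2.765e+7 angstroms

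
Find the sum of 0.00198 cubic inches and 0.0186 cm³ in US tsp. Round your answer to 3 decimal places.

0.010 US tsp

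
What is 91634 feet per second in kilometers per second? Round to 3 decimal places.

1 foot per second = 0.000304800 km/s.
So 91634 × 0.000304800 ≈ 27.930 km/s.

27.930 kilometers per second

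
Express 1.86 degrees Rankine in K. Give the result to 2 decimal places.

1.03 kelvins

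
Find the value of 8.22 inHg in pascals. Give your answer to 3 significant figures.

1 inch of mercury = 3386.39 Pa.
So 8.22 × 3386.39 ≈ 27800 Pa.

27800 Pa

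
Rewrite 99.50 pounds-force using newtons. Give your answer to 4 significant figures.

1 pound-force = 4.44822 N.
Thus 99.50 × 4.44822 ≈ 442.6 N.

442.6 newtons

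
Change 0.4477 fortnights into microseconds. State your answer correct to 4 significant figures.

5.415e+11 μs

1 fortnight = 1.20960e+12 μs.
Thus 0.4477 × 1.20960e+12 ≈ 5.415e+11 μs.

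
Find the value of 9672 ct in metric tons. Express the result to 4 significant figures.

1 ct = 2.00000 × 10^-7 t.
Thus 9672 × 2.00000 × 10^-7 ≈ 0.001934 t.

0.001934 t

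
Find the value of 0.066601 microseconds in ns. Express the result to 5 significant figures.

1 μs = 1000.00 nanoseconds.
Thus 0.066601 × 1000.00 ≈ 66.601 ns.

66.601 ns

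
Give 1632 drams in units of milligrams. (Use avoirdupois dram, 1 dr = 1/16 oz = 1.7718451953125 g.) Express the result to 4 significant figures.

1 dr = 1771.85 mg.
So 1632 × 1771.85 ≈ 2.892 × 10^6 mg.

2.892 × 10^6 milligrams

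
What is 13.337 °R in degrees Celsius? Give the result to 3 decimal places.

-265.741 °C

°R = (°C + 273.15) × 9/5.
Applying the formula gives -265.741 °C.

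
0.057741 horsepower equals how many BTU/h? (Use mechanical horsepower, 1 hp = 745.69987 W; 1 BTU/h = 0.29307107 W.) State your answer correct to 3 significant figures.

1 hp = 2544.43 BTU/h.
Thus 0.057741 × 2544.43 ≈ 147 BTU/h.

147 BTU/h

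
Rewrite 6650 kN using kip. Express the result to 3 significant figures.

1 kilonewton = 0.224809 kips.
So 6650 × 0.224809 ≈ 1490 kip.

1490 kip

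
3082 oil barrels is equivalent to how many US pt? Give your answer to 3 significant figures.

1 bbl = 336.000 US pt.
3082 × 336.000 ≈ 1.04e+6 US pt.

1.04e+6 US pt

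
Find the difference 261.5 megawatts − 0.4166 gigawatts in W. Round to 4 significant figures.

261.5 MW = 2.61500 × 10^8 W and 0.4166 GW = 4.16600 × 10^8 W.
2.61500 × 10^8 − 4.16600 × 10^8 ≈ -1.551 × 10^8 W.

-1.551 × 10^8 watts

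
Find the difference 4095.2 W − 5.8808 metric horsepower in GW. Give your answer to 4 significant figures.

-2.301 × 10^-7 gigawatts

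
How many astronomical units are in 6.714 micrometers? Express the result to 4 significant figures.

4.488e-17 au

1 μm = 6.68459e-18 au.
6.714 × 6.68459e-18 ≈ 4.488e-17 au.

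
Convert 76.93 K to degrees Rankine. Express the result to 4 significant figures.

138.5 °R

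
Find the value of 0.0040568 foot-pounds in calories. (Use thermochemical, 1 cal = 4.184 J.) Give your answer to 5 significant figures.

1 ft·lbf = 0.324048 cal.
Then 0.0040568 × 0.324048 ≈ 0.0013146 cal.

0.0013146 calories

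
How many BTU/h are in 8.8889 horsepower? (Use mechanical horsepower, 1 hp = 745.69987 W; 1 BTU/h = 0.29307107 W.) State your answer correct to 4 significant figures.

22620 BTU/h

1 hp = 2544.43 BTU/h.
8.8889 × 2544.43 ≈ 22620 BTU/h.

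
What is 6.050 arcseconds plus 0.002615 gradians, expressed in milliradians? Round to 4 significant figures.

0.07041 mrad

6.050 arcsec = 0.0293312 mrad and 0.002615 grad = 0.0410763 mrad.
0.0293312 + 0.0410763 ≈ 0.07041 mrad.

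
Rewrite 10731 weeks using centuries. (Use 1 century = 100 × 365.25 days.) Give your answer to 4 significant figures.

1 wk = 0.000191650 century.
Then 10731 × 0.000191650 ≈ 2.057 century.

2.057 centuries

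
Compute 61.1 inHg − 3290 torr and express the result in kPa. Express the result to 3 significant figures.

61.1 inHg = 206.908 kPa and 3290 torr = 438.631 kPa.
206.908 − 438.631 ≈ -232 kPa.

-232 kPa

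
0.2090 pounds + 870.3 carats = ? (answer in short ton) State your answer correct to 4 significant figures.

0.2090 lb = 0.000104500 short ton and 870.3 ct = 0.000191868 short ton.
0.000104500 + 0.000191868 ≈ 0.0002964 short ton.

0.0002964 short tons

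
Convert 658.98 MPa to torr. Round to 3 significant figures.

4.94e+6 torr

1 MPa = 7500.62 torr.
658.98 × 7500.62 ≈ 4.94e+6 torr.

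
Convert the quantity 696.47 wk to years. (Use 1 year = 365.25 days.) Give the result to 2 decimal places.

13.35 yr

1 wk = 0.0191650 years.
696.47 × 0.0191650 ≈ 13.35 yr.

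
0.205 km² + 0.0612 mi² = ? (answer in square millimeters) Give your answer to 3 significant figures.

0.205 km² = 2.05000e+11 mm² and 0.0612 mi² = 1.58507e+11 mm².
2.05000e+11 + 1.58507e+11 ≈ 3.64e+11 mm².

3.64e+11 square millimeters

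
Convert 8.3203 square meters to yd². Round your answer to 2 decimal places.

9.95 yd²

1 m² = 1.19599 yd².
Then 8.3203 × 1.19599 ≈ 9.95 yd².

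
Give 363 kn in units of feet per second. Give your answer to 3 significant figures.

1 kn = 1.68781 ft/s.
So 363 × 1.68781 ≈ 613 ft/s.

613 ft/s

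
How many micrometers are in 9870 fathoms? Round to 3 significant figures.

1.81e+10 μm

1 fathom = 1.82880e+6 micrometers.
So 9870 × 1.82880e+6 ≈ 1.81e+10 μm.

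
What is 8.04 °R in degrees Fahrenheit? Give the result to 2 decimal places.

-451.63 °F

°R = °F + 459.67.
Applying the formula gives -451.63 °F.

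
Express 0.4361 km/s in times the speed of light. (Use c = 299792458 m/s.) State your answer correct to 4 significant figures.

1.455 × 10^-6 c

1 kilometer per second = 3.33564 × 10^-6 times the speed of light.
Then 0.4361 × 3.33564 × 10^-6 ≈ 1.455 × 10^-6 c.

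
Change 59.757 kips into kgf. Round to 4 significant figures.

27110 kgf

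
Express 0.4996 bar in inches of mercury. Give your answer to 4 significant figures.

1 bar = 29.5300 inches of mercury.
Thus 0.4996 × 29.5300 ≈ 14.75 inHg.

14.75 inHg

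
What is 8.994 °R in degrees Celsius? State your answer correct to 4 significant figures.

-268.2 °C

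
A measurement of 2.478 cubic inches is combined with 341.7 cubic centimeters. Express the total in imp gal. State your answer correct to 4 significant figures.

0.08410 imperial gallons

2.478 in³ = 0.00893232 imp gal and 341.7 cm³ = 0.0751635 imp gal.
0.00893232 + 0.0751635 ≈ 0.08410 imp gal.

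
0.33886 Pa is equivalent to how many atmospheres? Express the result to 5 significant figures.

3.3443e-6 atm

1 pascal = 9.86923e-6 atm.
0.33886 × 9.86923e-6 ≈ 3.3443e-6 atm.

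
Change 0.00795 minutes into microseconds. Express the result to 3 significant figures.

1 minute = 6.00000 × 10^7 microseconds.
So 0.00795 × 6.00000 × 10^7 ≈ 477000 μs.

477000 μs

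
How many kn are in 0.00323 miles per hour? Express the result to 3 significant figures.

0.00281 knots

1 mph = 0.868976 knots.
Then 0.00323 × 0.868976 ≈ 0.00281 kn.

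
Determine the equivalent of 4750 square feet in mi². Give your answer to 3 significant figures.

0.000170 mi²

1 ft² = 3.58701 × 10^-8 mi².
Thus 4750 × 3.58701 × 10^-8 ≈ 0.000170 mi².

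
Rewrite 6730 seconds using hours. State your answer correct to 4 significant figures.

1 second = 0.000277778 hours.
Thus 6730 × 0.000277778 ≈ 1.869 h.

1.869 h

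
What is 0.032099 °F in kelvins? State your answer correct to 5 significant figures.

255.39 kelvins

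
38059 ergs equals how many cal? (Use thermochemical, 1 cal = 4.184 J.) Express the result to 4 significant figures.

0.0009096 cal

1 erg = 2.39006 × 10^-8 cal.
So 38059 × 2.39006 × 10^-8 ≈ 0.0009096 cal.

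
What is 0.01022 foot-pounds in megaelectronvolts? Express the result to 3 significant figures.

8.65e+10 MeV

1 foot-pound = 8.46235e+12 megaelectronvolts.
Then 0.01022 × 8.46235e+12 ≈ 8.65e+10 MeV.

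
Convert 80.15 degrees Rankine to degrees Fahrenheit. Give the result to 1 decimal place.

-379.5 °F

°R = °F + 459.67.
Applying the formula gives -379.5 °F.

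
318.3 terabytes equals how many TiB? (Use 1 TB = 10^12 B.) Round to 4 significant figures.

1 TB = 0.909495 tebibytes.
Thus 318.3 × 0.909495 ≈ 289.5 TiB.

289.5 tebibytes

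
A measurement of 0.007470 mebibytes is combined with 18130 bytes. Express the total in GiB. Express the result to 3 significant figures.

2.42 × 10^-5 GiB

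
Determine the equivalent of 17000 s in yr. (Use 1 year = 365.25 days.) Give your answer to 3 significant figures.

0.000539 yr

1 second = 3.16881e-8 years.
Thus 17000 × 3.16881e-8 ≈ 0.000539 yr.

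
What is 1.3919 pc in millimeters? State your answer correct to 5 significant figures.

4.2950 × 10^19 mm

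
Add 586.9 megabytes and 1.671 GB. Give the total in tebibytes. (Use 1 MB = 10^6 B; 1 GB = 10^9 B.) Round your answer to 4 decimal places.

586.9 MB = 0.000533782 TiB and 1.671 GB = 0.00151977 TiB.
0.000533782 + 0.00151977 ≈ 0.0021 TiB.

0.0021 tebibytes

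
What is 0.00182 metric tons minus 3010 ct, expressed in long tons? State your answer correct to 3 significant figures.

0.00182 t = 0.00179126 long ton and 3010 ct = 0.000592492 long ton.
0.00179126 − 0.000592492 ≈ 0.00120 long ton.

0.00120 long ton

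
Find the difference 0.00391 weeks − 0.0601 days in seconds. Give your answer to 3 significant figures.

-2830 s

0.00391 wk = 2364.77 s and 0.0601 d = 5192.64 s.
2364.77 − 5192.64 ≈ -2830 s.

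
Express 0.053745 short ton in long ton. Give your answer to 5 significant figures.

0.047987 long tons

1 short ton = 0.892857 long ton.
Thus 0.053745 × 0.892857 ≈ 0.047987 long ton.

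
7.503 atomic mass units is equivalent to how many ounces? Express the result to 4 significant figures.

1 atomic mass unit = 5.85738 × 10^-26 ounces.
Thus 7.503 × 5.85738 × 10^-26 ≈ 4.395 × 10^-25 oz.

4.395 × 10^-25 oz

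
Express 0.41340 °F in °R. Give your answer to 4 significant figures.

460.1 °R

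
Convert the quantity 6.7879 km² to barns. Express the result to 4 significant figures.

1 square kilometer = 1.00000e+34 barn.
6.7879 × 1.00000e+34 ≈ 6.788e+34 barn.

6.788e+34 barn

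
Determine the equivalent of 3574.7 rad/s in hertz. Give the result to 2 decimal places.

568.93 hertz

1 rad/s = 0.159155 hertz.
3574.7 × 0.159155 ≈ 568.93 Hz.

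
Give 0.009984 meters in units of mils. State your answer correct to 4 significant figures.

393.1 mil

1 m = 39370.1 mil.
0.009984 × 39370.1 ≈ 393.1 mil.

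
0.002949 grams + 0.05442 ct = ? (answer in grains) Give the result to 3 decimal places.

0.213 grains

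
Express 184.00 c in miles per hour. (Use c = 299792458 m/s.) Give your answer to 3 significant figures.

1 speed of light = 6.70617e+8 mph.
Then 184.00 × 6.70617e+8 ≈ 1.23e+11 mph.

1.23e+11 mph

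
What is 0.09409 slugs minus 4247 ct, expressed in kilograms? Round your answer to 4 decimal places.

0.09409 slug = 1.37314 kg and 4247 ct = 0.849400 kg.
1.37314 − 0.849400 ≈ 0.5237 kg.

0.5237 kg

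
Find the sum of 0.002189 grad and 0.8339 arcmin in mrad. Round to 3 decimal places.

0.277 mrad

0.002189 grad = 0.0343847 mrad and 0.8339 arcmin = 0.242572 mrad.
0.0343847 + 0.242572 ≈ 0.277 mrad.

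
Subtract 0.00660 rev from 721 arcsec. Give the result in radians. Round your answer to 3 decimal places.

-0.038 radians

721 arcsec = 0.00349551 rad and 0.00660 rev = 0.0414690 rad.
0.00349551 − 0.0414690 ≈ -0.038 rad.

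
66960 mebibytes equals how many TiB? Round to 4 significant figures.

1 MiB = 9.53674 × 10^-7 tebibytes.
Then 66960 × 9.53674 × 10^-7 ≈ 0.06386 TiB.

0.06386 TiB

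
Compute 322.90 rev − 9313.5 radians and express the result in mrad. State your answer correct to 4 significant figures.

-7.285e+6 mrad

322.90 rev = 2.02884e+6 mrad and 9313.5 rad = 9.31350e+6 mrad.
2.02884e+6 − 9.31350e+6 ≈ -7.285e+6 mrad.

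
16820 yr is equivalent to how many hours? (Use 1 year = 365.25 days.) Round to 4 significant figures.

1 yr = 8766.00 h.
So 16820 × 8766.00 ≈ 1.474 × 10^8 h.

1.474 × 10^8 hours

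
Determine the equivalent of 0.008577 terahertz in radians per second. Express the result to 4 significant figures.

1 THz = 6.28319 × 10^12 radians per second.
Thus 0.008577 × 6.28319 × 10^12 ≈ 5.389 × 10^10 rad/s.

5.389 × 10^10 radians per second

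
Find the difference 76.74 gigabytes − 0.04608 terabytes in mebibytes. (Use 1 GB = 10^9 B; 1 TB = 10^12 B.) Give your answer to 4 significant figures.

29240 MiB

76.74 GB = 73185.0 MiB and 0.04608 TB = 43945.3 MiB.
73185.0 − 43945.3 ≈ 29240 MiB.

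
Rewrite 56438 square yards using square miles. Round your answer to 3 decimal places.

1 square yard = 3.22831 × 10^-7 square miles.
Thus 56438 × 3.22831 × 10^-7 ≈ 0.018 mi².

0.018 square miles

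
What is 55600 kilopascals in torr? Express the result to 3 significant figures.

417000 torr

1 kPa = 7.50062 torr.
55600 × 7.50062 ≈ 417000 torr.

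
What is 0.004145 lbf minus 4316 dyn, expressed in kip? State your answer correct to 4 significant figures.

-5.558 × 10^-6 kip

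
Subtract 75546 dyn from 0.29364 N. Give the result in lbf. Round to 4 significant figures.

-0.1038 lbf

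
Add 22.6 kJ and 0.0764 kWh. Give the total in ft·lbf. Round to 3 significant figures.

220000 foot-pounds

22.6 kJ = 16668.9 ft·lbf and 0.0764 kWh = 202859 ft·lbf.
16668.9 + 202859 ≈ 220000 ft·lbf.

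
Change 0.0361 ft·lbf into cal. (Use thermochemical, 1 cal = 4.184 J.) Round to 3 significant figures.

0.0117 cal

1 ft·lbf = 0.324048 cal.
So 0.0361 × 0.324048 ≈ 0.0117 cal.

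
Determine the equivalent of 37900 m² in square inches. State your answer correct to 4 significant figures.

1 square meter = 1550.003 square inches.
Then 37900 × 1550.003 ≈ 5.875e+7 in².

5.875e+7 in²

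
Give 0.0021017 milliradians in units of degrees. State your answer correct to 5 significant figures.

0.00012042 °

1 mrad = 0.0572958 °.
Then 0.0021017 × 0.0572958 ≈ 0.00012042 °.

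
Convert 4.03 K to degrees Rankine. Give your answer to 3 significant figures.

7.25 °R

°R = K × 9/5.
Applying the formula gives 7.25 °R.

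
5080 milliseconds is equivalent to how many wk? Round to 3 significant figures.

8.40e-6 wk

1 ms = 1.65344e-9 wk.
So 5080 × 1.65344e-9 ≈ 8.40e-6 wk.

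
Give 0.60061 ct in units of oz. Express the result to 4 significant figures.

1 carat = 0.00705479 oz.
Thus 0.60061 × 0.00705479 ≈ 0.004237 oz.

0.004237 ounces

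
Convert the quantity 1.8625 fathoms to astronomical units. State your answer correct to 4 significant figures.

2.277e-11 au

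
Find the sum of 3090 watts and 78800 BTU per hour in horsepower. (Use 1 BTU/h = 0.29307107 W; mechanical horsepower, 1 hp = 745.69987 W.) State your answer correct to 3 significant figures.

35.1 hp

3090 W = 4.14376 hp and 78800 BTU/h = 30.9696 hp.
4.14376 + 30.9696 ≈ 35.1 hp.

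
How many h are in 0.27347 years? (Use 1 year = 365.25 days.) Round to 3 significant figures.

1 yr = 8766.00 hours.
0.27347 × 8766.00 ≈ 2400 h.

2400 hours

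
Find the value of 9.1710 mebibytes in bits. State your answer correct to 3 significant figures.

1 MiB = 8.38861 × 10^6 bits.
Then 9.1710 × 8.38861 × 10^6 ≈ 7.69 × 10^7 bit.

7.69 × 10^7 bit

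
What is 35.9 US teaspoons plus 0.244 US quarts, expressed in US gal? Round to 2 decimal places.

0.11 US gal

35.9 US tsp = 0.0467448 US gal and 0.244 US qt = 0.0610000 US gal.
0.0467448 + 0.0610000 ≈ 0.11 US gal.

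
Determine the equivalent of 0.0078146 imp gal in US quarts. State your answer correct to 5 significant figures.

1 imperial gallon = 4.80380 US qt.
Thus 0.0078146 × 4.80380 ≈ 0.037540 US qt.

0.037540 US qt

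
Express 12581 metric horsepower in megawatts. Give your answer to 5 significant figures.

9.2533 MW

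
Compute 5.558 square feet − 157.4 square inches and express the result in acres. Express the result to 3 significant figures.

0.000103 acre

5.558 ft² = 0.000127594 acre and 157.4 in² = 2.50931e-5 acre.
0.000127594 − 2.50931e-5 ≈ 0.000103 acre.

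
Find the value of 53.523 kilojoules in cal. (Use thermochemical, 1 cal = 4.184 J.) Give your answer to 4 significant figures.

1 kJ = 239.006 calories.
Thus 53.523 × 239.006 ≈ 12790 cal.

12790 cal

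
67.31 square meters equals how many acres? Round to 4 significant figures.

1 m² = 0.000247105 acre.
Then 67.31 × 0.000247105 ≈ 0.01663 acre.

0.01663 acre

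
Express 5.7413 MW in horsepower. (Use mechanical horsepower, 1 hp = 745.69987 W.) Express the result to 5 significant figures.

1 megawatt = 1341.02 hp.
Then 5.7413 × 1341.02 ≈ 7699.2 hp.

7699.2 hp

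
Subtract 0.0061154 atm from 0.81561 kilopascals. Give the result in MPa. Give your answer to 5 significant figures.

0.00019597 MPa

0.81561 kPa = 0.000815610 MPa and 0.0061154 atm = 0.000619643 MPa.
0.000815610 − 0.000619643 ≈ 0.00019597 MPa.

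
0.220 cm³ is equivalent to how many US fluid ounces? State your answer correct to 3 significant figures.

0.00744 US fl oz

1 cubic centimeter = 0.0338140 US fl oz.
Then 0.220 × 0.0338140 ≈ 0.00744 US fl oz.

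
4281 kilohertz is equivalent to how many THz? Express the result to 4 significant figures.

4.281 × 10^-6 THz

1 kilohertz = 1.00000 × 10^-9 THz.
Then 4281 × 1.00000 × 10^-9 ≈ 4.281 × 10^-6 THz.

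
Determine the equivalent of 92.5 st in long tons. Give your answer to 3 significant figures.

1 st = 0.00625000 long ton.
So 92.5 × 0.00625000 ≈ 0.578 long ton.

0.578 long ton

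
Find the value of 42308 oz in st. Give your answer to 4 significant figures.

1 oz = 0.00446429 st.
42308 × 0.00446429 ≈ 188.9 st.

188.9 stone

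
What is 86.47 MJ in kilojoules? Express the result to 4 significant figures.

86470 kilojoules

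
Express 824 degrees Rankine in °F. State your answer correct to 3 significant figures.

°R = °F + 459.67.
Applying the formula gives 364 °F.

364 °F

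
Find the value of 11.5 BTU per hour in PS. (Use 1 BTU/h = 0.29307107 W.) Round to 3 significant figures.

1 BTU per hour = 0.000398466 PS.
Then 11.5 × 0.000398466 ≈ 0.00458 PS.

0.00458 PS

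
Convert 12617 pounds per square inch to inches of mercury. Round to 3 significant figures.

25700 inHg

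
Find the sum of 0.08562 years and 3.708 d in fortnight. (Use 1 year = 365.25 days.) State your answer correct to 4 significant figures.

2.499 fortnights

0.08562 yr = 2.23376 fortnight and 3.708 d = 0.264857 fortnight.
2.23376 + 0.264857 ≈ 2.499 fortnight.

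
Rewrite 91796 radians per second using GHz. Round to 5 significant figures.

1.4610 × 10^-5 GHz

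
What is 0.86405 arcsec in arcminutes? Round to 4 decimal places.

0.0144 arcminutes

1 arcsec = 0.0166667 arcmin.
Thus 0.86405 × 0.0166667 ≈ 0.0144 arcmin.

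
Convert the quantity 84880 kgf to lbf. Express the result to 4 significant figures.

1 kilogram-force = 2.20462 pounds-force.
So 84880 × 2.20462 ≈ 187100 lbf.

187100 lbf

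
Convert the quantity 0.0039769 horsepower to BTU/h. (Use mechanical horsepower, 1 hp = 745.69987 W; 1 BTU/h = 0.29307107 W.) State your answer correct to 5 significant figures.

1 hp = 2544.43 BTU per hour.
Then 0.0039769 × 2544.43 ≈ 10.119 BTU/h.

10.119 BTU/h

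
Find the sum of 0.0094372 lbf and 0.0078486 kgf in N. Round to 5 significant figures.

0.11895 newtons

0.0094372 lbf = 0.0419788 N and 0.0078486 kgf = 0.0769685 N.
0.0419788 + 0.0769685 ≈ 0.11895 N.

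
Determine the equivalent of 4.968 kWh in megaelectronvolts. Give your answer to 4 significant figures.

1.116 × 10^20 megaelectronvolts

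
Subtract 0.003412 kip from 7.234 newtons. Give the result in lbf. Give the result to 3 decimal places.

-1.786 lbf

7.234 N = 1.62627 lbf and 0.003412 kip = 3.41200 lbf.
1.62627 − 3.41200 ≈ -1.786 lbf.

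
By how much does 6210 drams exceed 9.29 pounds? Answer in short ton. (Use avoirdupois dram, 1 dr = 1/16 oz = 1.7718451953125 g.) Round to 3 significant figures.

6210 dr = 0.0121289 short ton and 9.29 lb = 0.00464500 short ton.
0.0121289 − 0.00464500 ≈ 0.00748 short ton.

0.00748 short tons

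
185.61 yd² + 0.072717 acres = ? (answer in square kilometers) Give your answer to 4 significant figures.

0.0004495 km²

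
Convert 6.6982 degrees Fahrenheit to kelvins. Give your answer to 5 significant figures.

259.09 K

K = (°F + 459.67) × 5/9.
Applying the formula gives 259.09 K.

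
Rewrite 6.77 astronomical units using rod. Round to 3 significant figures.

1 astronomical unit = 2.97459e+10 rods.
Thus 6.77 × 2.97459e+10 ≈ 2.01e+11 rod.

2.01e+11 rod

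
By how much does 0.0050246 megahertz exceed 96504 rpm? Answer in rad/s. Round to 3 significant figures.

0.0050246 MHz = 31570.5 rad/s and 96504 rpm = 10105.9 rad/s.
31570.5 − 10105.9 ≈ 21500 rad/s.

21500 radians per second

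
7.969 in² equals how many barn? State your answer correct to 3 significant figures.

1 square inch = 6.45160 × 10^24 barn.
Thus 7.969 × 6.45160 × 10^24 ≈ 5.14 × 10^25 barn.

5.14 × 10^25 barn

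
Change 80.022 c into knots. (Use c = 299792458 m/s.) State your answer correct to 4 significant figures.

4.663e+10 knots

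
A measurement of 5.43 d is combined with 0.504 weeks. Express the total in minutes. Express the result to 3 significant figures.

5.43 d = 7819.20 min and 0.504 wk = 5080.32 min.
7819.20 + 5080.32 ≈ 12900 min.

12900 minutes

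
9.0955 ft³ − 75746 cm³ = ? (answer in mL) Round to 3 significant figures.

9.0955 ft³ = 257556 mL and 75746 cm³ = 75746.0 mL.
257556 − 75746.0 ≈ 182000 mL.

182000 milliliters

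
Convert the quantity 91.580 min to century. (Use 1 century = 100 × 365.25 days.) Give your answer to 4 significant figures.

1.741 × 10^-6 centuries

1 min = 1.90129 × 10^-8 centuries.
Then 91.580 × 1.90129 × 10^-8 ≈ 1.741 × 10^-6 century.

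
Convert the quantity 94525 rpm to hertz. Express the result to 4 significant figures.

1575 hertz

1 rpm = 0.0166667 hertz.
Thus 94525 × 0.0166667 ≈ 1575 Hz.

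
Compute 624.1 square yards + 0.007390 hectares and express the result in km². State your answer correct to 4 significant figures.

0.0005957 square kilometers

624.1 yd² = 0.000521827 km² and 0.007390 ha = 7.39000e-5 km².
0.000521827 + 7.39000e-5 ≈ 0.0005957 km².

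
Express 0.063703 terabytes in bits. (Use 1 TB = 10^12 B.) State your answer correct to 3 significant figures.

5.10 × 10^11 bits

1 terabyte = 8.00000 × 10^12 bits.
Thus 0.063703 × 8.00000 × 10^12 ≈ 5.10 × 10^11 bit.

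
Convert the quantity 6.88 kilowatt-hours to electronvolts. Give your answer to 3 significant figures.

1 kWh = 2.24694e+25 eV.
6.88 × 2.24694e+25 ≈ 1.55e+26 eV.

1.55e+26 eV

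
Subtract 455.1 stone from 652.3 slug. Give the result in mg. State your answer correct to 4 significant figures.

6.630 × 10^9 milligrams

652.3 slug = 9.51960 × 10^9 mg and 455.1 st = 2.89002 × 10^9 mg.
9.51960 × 10^9 − 2.89002 × 10^9 ≈ 6.630 × 10^9 mg.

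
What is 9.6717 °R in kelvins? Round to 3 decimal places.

5.373 K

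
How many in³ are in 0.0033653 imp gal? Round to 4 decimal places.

0.9336 cubic inches

1 imp gal = 277.419 cubic inches.
0.0033653 × 277.419 ≈ 0.9336 in³.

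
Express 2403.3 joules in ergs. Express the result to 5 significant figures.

1 joule = 1.00000 × 10^7 erg.
Then 2403.3 × 1.00000 × 10^7 ≈ 2.4033 × 10^10 erg.

2.4033 × 10^10 erg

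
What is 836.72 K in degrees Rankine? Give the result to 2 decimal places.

1506.10 °R

°R = K × 9/5.
Applying the formula gives 1506.10 °R.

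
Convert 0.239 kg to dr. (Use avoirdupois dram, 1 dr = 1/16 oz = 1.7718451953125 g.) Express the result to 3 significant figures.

1 kilogram = 564.383 dr.
0.239 × 564.383 ≈ 135 dr.

135 dr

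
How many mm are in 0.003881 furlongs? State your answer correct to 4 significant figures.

780.7 millimeters

1 furlong = 201168 mm.
Thus 0.003881 × 201168 ≈ 780.7 mm.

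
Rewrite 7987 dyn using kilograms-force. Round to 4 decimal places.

0.0081 kgf

1 dyne = 1.01972e-6 kgf.
So 7987 × 1.01972e-6 ≈ 0.0081 kgf.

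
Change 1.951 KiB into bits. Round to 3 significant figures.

16000 bits

1 kibibyte = 8192.00 bits.
Thus 1.951 × 8192.00 ≈ 16000 bit.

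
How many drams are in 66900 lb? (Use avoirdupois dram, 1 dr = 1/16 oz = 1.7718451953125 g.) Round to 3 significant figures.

1 pound = 256.000 drams.
So 66900 × 256.000 ≈ 1.71 × 10^7 dr.

1.71 × 10^7 drams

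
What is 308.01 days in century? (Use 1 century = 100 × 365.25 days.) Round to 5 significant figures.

1 day = 2.73785 × 10^-5 century.
So 308.01 × 2.73785 × 10^-5 ≈ 0.0084329 century.

0.0084329 century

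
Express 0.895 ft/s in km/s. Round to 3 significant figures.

1 foot per second = 0.000304800 km/s.
0.895 × 0.000304800 ≈ 0.000273 km/s.

0.000273 km/s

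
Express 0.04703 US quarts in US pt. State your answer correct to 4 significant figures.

1 US qt = 2.00000 US pints.
Thus 0.04703 × 2.00000 ≈ 0.09406 US pt.

0.09406 US pt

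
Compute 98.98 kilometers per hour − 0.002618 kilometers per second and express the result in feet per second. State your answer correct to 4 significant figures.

81.62 ft/s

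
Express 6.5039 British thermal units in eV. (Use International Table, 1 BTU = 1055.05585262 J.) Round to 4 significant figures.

1 BTU = 6.58514 × 10^21 electronvolts.
Then 6.5039 × 6.58514 × 10^21 ≈ 4.283 × 10^22 eV.

4.283 × 10^22 eV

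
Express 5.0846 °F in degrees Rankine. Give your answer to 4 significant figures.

°R = °F + 459.67.
Applying the formula gives 464.8 °R.

464.8 °R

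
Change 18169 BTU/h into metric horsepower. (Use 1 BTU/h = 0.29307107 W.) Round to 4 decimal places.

7.2397 PS

1 BTU/h = 0.000398466 PS.
So 18169 × 0.000398466 ≈ 7.2397 PS.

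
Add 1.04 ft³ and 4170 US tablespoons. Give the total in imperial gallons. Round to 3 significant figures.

20.0 imperial gallons

1.04 ft³ = 6.47799 imp gal and 4170 US tbsp = 13.5635 imp gal.
6.47799 + 13.5635 ≈ 20.0 imp gal.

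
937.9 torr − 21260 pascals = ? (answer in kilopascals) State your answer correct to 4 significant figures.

937.9 torr = 125.043 kPa and 21260 Pa = 21.2600 kPa.
125.043 − 21.2600 ≈ 103.8 kPa.

103.8 kilopascals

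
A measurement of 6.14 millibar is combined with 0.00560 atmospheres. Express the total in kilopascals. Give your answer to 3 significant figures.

1.18 kilopascals

6.14 mbar = 0.614000 kPa and 0.00560 atm = 0.567420 kPa.
0.614000 + 0.567420 ≈ 1.18 kPa.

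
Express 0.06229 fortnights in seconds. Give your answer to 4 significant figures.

1 fortnight = 1.20960e+6 s.
Then 0.06229 × 1.20960e+6 ≈ 75350 s.

75350 s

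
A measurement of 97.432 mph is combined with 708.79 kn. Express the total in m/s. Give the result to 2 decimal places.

97.432 mph = 43.5560 m/s and 708.79 kn = 364.633 m/s.
43.5560 + 364.633 ≈ 408.19 m/s.

408.19 m/s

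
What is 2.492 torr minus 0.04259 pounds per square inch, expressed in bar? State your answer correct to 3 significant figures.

2.492 torr = 0.00332239 bar and 0.04259 psi = 0.00293648 bar.
0.00332239 − 0.00293648 ≈ 0.000386 bar.

0.000386 bar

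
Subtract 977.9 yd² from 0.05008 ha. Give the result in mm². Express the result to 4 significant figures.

-3.168 × 10^8 mm²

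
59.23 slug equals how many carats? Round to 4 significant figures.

4.322e+6 ct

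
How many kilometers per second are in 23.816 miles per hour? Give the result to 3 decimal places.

1 mph = 0.000447040 kilometers per second.
Thus 23.816 × 0.000447040 ≈ 0.011 km/s.

0.011 km/s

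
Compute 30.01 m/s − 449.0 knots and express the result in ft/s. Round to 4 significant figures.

30.01 m/s = 98.4580 ft/s and 449.0 kn = 757.827 ft/s.
98.4580 − 757.827 ≈ -659.4 ft/s.

-659.4 feet per second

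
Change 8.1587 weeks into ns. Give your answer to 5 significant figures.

4.9344e+15 ns

1 week = 6.04800e+14 ns.
So 8.1587 × 6.04800e+14 ≈ 4.9344e+15 ns.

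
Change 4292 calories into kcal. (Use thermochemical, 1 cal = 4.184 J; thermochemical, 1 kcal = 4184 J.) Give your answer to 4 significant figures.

1 calorie = 0.00100000 kilocalories.
4292 × 0.00100000 ≈ 4.292 kcal.

4.292 kilocalories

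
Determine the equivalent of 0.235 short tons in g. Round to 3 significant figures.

1 short ton = 907185 grams.
Thus 0.235 × 907185 ≈ 213000 g.

213000 grams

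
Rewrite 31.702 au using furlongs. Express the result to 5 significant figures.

1 au = 7.43646 × 10^8 furlongs.
Thus 31.702 × 7.43646 × 10^8 ≈ 2.3575 × 10^10 furlong.

2.3575 × 10^10 furlong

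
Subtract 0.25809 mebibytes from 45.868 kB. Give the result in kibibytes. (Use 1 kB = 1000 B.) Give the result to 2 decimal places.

45.868 kB = 44.7930 KiB and 0.25809 MiB = 264.284 KiB.
44.7930 − 264.284 ≈ -219.49 KiB.

-219.49 kibibytes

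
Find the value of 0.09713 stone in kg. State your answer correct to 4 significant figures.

0.6168 kg

1 stone = 6.35029 kilograms.
So 0.09713 × 6.35029 ≈ 0.6168 kg.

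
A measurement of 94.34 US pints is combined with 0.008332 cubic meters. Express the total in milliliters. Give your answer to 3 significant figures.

94.34 US pt = 44639.5 mL and 0.008332 m³ = 8332.00 mL.
44639.5 + 8332.00 ≈ 53000 mL.

53000 milliliters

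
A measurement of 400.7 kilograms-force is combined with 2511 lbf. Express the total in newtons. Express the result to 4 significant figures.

15100 newtons

400.7 kgf = 3929.52 N and 2511 lbf = 11169.5 N.
3929.52 + 11169.5 ≈ 15100 N.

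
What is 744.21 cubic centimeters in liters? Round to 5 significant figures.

0.74421 liters

1 cm³ = 0.00100000 liters.
Thus 744.21 × 0.00100000 ≈ 0.74421 L.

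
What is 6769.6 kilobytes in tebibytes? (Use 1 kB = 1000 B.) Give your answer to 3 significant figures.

6.16e-6 TiB

1 kilobyte = 9.09495e-10 TiB.
Thus 6769.6 × 9.09495e-10 ≈ 6.16e-6 TiB.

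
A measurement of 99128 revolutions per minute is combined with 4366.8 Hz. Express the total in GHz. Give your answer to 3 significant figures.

99128 rpm = 1.65213e-6 GHz and 4366.8 Hz = 4.36680e-6 GHz.
1.65213e-6 + 4.36680e-6 ≈ 6.02e-6 GHz.

6.02e-6 GHz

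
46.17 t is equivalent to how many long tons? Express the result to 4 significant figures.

1 metric ton = 0.984207 long ton.
46.17 × 0.984207 ≈ 45.44 long ton.

45.44 long tons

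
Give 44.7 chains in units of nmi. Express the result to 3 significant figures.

0.486 nmi

1 chain = 0.0108622 nautical miles.
So 44.7 × 0.0108622 ≈ 0.486 nmi.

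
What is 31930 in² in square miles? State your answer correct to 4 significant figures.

7.954 × 10^-6 mi²

1 in² = 2.49098 × 10^-10 square miles.
Then 31930 × 2.49098 × 10^-10 ≈ 7.954 × 10^-6 mi².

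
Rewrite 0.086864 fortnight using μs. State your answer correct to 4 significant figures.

1.051e+11 μs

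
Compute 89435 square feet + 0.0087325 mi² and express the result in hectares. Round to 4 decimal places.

3.0926 hectares

89435 ft² = 0.830878 ha and 0.0087325 mi² = 2.26171 ha.
0.830878 + 2.26171 ≈ 3.0926 ha.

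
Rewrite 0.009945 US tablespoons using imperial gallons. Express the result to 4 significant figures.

3.235 × 10^-5 imperial gallons

1 US tbsp = 0.00325263 imp gal.
So 0.009945 × 0.00325263 ≈ 3.235 × 10^-5 imp gal.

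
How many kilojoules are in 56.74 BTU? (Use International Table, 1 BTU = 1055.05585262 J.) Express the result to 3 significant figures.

59.9 kJ

1 BTU = 1.05506 kilojoules.
Then 56.74 × 1.05506 ≈ 59.9 kJ.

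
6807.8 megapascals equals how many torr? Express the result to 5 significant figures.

5.1063e+7 torr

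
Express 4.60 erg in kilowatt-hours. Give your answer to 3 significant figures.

1 erg = 2.77778 × 10^-14 kWh.
4.60 × 2.77778 × 10^-14 ≈ 1.28 × 10^-13 kWh.

1.28 × 10^-13 kWh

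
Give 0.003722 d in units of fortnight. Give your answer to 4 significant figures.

1 day = 0.0714286 fortnight.
Then 0.003722 × 0.0714286 ≈ 0.0002659 fortnight.

0.0002659 fortnights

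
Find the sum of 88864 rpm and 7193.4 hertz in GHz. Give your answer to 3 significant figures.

8.67e-6 gigahertz

88864 rpm = 1.48107e-6 GHz and 7193.4 Hz = 7.19340e-6 GHz.
1.48107e-6 + 7.19340e-6 ≈ 8.67e-6 GHz.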